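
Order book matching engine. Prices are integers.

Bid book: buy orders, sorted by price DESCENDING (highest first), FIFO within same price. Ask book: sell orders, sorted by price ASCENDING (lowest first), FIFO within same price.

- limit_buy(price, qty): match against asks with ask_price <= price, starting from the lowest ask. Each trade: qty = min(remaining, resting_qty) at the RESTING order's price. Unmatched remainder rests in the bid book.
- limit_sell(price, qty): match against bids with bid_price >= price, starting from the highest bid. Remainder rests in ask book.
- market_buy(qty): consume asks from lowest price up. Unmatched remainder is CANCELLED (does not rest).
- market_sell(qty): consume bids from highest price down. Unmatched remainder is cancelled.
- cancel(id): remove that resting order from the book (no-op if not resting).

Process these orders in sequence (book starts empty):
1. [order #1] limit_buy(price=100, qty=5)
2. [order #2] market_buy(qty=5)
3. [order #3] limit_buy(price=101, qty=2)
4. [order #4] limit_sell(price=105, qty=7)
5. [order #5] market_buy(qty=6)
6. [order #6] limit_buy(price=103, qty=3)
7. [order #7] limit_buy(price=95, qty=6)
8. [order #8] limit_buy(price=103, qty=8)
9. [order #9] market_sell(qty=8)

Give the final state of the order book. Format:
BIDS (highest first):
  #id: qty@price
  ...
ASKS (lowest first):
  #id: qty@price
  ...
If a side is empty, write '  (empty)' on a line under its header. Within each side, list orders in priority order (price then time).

Answer: BIDS (highest first):
  #8: 3@103
  #3: 2@101
  #1: 5@100
  #7: 6@95
ASKS (lowest first):
  #4: 1@105

Derivation:
After op 1 [order #1] limit_buy(price=100, qty=5): fills=none; bids=[#1:5@100] asks=[-]
After op 2 [order #2] market_buy(qty=5): fills=none; bids=[#1:5@100] asks=[-]
After op 3 [order #3] limit_buy(price=101, qty=2): fills=none; bids=[#3:2@101 #1:5@100] asks=[-]
After op 4 [order #4] limit_sell(price=105, qty=7): fills=none; bids=[#3:2@101 #1:5@100] asks=[#4:7@105]
After op 5 [order #5] market_buy(qty=6): fills=#5x#4:6@105; bids=[#3:2@101 #1:5@100] asks=[#4:1@105]
After op 6 [order #6] limit_buy(price=103, qty=3): fills=none; bids=[#6:3@103 #3:2@101 #1:5@100] asks=[#4:1@105]
After op 7 [order #7] limit_buy(price=95, qty=6): fills=none; bids=[#6:3@103 #3:2@101 #1:5@100 #7:6@95] asks=[#4:1@105]
After op 8 [order #8] limit_buy(price=103, qty=8): fills=none; bids=[#6:3@103 #8:8@103 #3:2@101 #1:5@100 #7:6@95] asks=[#4:1@105]
After op 9 [order #9] market_sell(qty=8): fills=#6x#9:3@103 #8x#9:5@103; bids=[#8:3@103 #3:2@101 #1:5@100 #7:6@95] asks=[#4:1@105]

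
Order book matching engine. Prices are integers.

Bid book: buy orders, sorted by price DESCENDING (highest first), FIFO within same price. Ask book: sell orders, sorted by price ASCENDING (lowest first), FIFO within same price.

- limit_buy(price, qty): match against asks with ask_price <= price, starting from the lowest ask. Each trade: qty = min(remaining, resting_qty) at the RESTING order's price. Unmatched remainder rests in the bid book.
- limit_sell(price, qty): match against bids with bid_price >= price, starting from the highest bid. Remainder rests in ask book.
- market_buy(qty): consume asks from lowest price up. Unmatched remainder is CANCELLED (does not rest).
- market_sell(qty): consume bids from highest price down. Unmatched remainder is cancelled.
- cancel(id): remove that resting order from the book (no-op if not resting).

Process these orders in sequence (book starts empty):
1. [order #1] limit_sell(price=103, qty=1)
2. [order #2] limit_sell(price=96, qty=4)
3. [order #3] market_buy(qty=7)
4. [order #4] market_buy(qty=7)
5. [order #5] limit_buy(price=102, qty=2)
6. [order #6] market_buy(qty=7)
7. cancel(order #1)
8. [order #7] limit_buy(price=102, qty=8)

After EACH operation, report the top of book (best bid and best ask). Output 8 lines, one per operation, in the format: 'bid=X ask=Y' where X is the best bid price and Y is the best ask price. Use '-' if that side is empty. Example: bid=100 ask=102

Answer: bid=- ask=103
bid=- ask=96
bid=- ask=-
bid=- ask=-
bid=102 ask=-
bid=102 ask=-
bid=102 ask=-
bid=102 ask=-

Derivation:
After op 1 [order #1] limit_sell(price=103, qty=1): fills=none; bids=[-] asks=[#1:1@103]
After op 2 [order #2] limit_sell(price=96, qty=4): fills=none; bids=[-] asks=[#2:4@96 #1:1@103]
After op 3 [order #3] market_buy(qty=7): fills=#3x#2:4@96 #3x#1:1@103; bids=[-] asks=[-]
After op 4 [order #4] market_buy(qty=7): fills=none; bids=[-] asks=[-]
After op 5 [order #5] limit_buy(price=102, qty=2): fills=none; bids=[#5:2@102] asks=[-]
After op 6 [order #6] market_buy(qty=7): fills=none; bids=[#5:2@102] asks=[-]
After op 7 cancel(order #1): fills=none; bids=[#5:2@102] asks=[-]
After op 8 [order #7] limit_buy(price=102, qty=8): fills=none; bids=[#5:2@102 #7:8@102] asks=[-]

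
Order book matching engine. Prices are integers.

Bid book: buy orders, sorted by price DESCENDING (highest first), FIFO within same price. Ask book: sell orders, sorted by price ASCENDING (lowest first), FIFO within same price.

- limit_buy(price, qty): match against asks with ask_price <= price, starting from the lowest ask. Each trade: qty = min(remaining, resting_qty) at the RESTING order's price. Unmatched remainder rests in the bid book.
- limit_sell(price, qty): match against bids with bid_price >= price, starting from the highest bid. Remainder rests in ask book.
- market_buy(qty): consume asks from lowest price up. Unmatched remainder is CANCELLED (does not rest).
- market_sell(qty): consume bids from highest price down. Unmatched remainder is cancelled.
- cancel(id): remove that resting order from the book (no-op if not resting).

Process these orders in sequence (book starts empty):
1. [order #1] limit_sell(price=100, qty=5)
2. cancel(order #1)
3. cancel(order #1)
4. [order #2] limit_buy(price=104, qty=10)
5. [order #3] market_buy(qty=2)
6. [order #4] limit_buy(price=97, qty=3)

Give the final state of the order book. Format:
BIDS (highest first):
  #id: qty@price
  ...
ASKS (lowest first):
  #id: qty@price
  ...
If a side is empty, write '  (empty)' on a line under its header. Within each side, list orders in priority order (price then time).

After op 1 [order #1] limit_sell(price=100, qty=5): fills=none; bids=[-] asks=[#1:5@100]
After op 2 cancel(order #1): fills=none; bids=[-] asks=[-]
After op 3 cancel(order #1): fills=none; bids=[-] asks=[-]
After op 4 [order #2] limit_buy(price=104, qty=10): fills=none; bids=[#2:10@104] asks=[-]
After op 5 [order #3] market_buy(qty=2): fills=none; bids=[#2:10@104] asks=[-]
After op 6 [order #4] limit_buy(price=97, qty=3): fills=none; bids=[#2:10@104 #4:3@97] asks=[-]

Answer: BIDS (highest first):
  #2: 10@104
  #4: 3@97
ASKS (lowest first):
  (empty)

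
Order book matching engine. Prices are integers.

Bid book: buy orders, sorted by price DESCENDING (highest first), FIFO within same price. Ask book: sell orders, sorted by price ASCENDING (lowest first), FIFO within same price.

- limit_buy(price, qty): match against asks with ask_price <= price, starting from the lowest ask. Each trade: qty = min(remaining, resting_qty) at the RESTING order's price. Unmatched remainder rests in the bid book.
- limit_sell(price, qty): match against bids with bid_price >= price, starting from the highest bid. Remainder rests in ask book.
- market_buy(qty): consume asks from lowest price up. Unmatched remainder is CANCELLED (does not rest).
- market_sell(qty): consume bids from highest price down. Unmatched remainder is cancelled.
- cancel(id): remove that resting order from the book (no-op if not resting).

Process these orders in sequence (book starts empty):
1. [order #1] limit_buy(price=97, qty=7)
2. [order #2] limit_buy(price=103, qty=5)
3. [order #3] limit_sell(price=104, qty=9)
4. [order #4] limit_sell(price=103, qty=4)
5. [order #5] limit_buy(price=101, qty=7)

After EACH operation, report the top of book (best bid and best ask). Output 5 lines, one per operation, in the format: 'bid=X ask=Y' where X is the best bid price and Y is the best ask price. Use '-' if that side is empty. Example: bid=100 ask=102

After op 1 [order #1] limit_buy(price=97, qty=7): fills=none; bids=[#1:7@97] asks=[-]
After op 2 [order #2] limit_buy(price=103, qty=5): fills=none; bids=[#2:5@103 #1:7@97] asks=[-]
After op 3 [order #3] limit_sell(price=104, qty=9): fills=none; bids=[#2:5@103 #1:7@97] asks=[#3:9@104]
After op 4 [order #4] limit_sell(price=103, qty=4): fills=#2x#4:4@103; bids=[#2:1@103 #1:7@97] asks=[#3:9@104]
After op 5 [order #5] limit_buy(price=101, qty=7): fills=none; bids=[#2:1@103 #5:7@101 #1:7@97] asks=[#3:9@104]

Answer: bid=97 ask=-
bid=103 ask=-
bid=103 ask=104
bid=103 ask=104
bid=103 ask=104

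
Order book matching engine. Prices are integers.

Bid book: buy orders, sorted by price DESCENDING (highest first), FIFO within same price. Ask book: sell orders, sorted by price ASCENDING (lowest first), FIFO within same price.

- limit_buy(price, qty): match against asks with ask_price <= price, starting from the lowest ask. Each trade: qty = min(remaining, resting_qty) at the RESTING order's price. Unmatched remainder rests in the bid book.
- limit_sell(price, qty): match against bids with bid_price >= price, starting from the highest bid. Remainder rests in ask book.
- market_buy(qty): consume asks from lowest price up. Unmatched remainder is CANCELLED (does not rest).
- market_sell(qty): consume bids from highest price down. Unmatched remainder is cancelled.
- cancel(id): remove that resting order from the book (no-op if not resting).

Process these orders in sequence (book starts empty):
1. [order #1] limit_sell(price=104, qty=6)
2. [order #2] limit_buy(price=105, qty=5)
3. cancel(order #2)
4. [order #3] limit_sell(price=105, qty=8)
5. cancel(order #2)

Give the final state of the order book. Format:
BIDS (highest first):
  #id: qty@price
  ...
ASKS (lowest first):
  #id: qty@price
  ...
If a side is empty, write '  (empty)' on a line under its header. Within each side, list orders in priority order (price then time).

Answer: BIDS (highest first):
  (empty)
ASKS (lowest first):
  #1: 1@104
  #3: 8@105

Derivation:
After op 1 [order #1] limit_sell(price=104, qty=6): fills=none; bids=[-] asks=[#1:6@104]
After op 2 [order #2] limit_buy(price=105, qty=5): fills=#2x#1:5@104; bids=[-] asks=[#1:1@104]
After op 3 cancel(order #2): fills=none; bids=[-] asks=[#1:1@104]
After op 4 [order #3] limit_sell(price=105, qty=8): fills=none; bids=[-] asks=[#1:1@104 #3:8@105]
After op 5 cancel(order #2): fills=none; bids=[-] asks=[#1:1@104 #3:8@105]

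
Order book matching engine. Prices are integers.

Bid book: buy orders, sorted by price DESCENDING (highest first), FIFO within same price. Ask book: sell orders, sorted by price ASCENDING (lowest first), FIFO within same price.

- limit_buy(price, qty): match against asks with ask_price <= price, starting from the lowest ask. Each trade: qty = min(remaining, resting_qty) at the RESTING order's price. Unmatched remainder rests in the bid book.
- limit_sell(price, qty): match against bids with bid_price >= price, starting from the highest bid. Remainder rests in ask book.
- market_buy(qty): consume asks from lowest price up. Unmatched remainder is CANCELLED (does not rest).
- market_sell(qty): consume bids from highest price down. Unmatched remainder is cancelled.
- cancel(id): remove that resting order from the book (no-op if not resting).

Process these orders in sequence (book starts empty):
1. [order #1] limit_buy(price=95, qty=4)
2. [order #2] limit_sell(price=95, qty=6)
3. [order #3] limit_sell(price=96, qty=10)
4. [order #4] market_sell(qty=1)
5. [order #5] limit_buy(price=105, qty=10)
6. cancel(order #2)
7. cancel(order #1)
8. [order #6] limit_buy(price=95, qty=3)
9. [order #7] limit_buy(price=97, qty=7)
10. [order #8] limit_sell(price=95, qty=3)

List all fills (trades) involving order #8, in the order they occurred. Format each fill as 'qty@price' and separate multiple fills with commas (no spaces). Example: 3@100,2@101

After op 1 [order #1] limit_buy(price=95, qty=4): fills=none; bids=[#1:4@95] asks=[-]
After op 2 [order #2] limit_sell(price=95, qty=6): fills=#1x#2:4@95; bids=[-] asks=[#2:2@95]
After op 3 [order #3] limit_sell(price=96, qty=10): fills=none; bids=[-] asks=[#2:2@95 #3:10@96]
After op 4 [order #4] market_sell(qty=1): fills=none; bids=[-] asks=[#2:2@95 #3:10@96]
After op 5 [order #5] limit_buy(price=105, qty=10): fills=#5x#2:2@95 #5x#3:8@96; bids=[-] asks=[#3:2@96]
After op 6 cancel(order #2): fills=none; bids=[-] asks=[#3:2@96]
After op 7 cancel(order #1): fills=none; bids=[-] asks=[#3:2@96]
After op 8 [order #6] limit_buy(price=95, qty=3): fills=none; bids=[#6:3@95] asks=[#3:2@96]
After op 9 [order #7] limit_buy(price=97, qty=7): fills=#7x#3:2@96; bids=[#7:5@97 #6:3@95] asks=[-]
After op 10 [order #8] limit_sell(price=95, qty=3): fills=#7x#8:3@97; bids=[#7:2@97 #6:3@95] asks=[-]

Answer: 3@97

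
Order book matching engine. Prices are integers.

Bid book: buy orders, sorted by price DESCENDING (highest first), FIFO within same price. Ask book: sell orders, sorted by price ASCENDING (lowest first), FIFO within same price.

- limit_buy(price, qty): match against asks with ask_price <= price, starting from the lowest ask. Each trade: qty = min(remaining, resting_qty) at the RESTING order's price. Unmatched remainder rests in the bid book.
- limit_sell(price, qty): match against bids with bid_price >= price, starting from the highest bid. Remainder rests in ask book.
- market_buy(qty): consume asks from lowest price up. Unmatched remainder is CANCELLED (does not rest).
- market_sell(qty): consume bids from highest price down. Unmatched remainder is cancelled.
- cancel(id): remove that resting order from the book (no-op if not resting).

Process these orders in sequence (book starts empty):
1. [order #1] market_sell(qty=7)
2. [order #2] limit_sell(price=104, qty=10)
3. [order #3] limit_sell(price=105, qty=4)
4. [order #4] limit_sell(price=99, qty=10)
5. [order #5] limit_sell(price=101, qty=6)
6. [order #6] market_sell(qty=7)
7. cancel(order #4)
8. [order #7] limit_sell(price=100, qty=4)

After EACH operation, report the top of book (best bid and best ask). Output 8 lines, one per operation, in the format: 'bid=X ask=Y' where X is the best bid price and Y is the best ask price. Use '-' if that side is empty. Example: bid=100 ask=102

After op 1 [order #1] market_sell(qty=7): fills=none; bids=[-] asks=[-]
After op 2 [order #2] limit_sell(price=104, qty=10): fills=none; bids=[-] asks=[#2:10@104]
After op 3 [order #3] limit_sell(price=105, qty=4): fills=none; bids=[-] asks=[#2:10@104 #3:4@105]
After op 4 [order #4] limit_sell(price=99, qty=10): fills=none; bids=[-] asks=[#4:10@99 #2:10@104 #3:4@105]
After op 5 [order #5] limit_sell(price=101, qty=6): fills=none; bids=[-] asks=[#4:10@99 #5:6@101 #2:10@104 #3:4@105]
After op 6 [order #6] market_sell(qty=7): fills=none; bids=[-] asks=[#4:10@99 #5:6@101 #2:10@104 #3:4@105]
After op 7 cancel(order #4): fills=none; bids=[-] asks=[#5:6@101 #2:10@104 #3:4@105]
After op 8 [order #7] limit_sell(price=100, qty=4): fills=none; bids=[-] asks=[#7:4@100 #5:6@101 #2:10@104 #3:4@105]

Answer: bid=- ask=-
bid=- ask=104
bid=- ask=104
bid=- ask=99
bid=- ask=99
bid=- ask=99
bid=- ask=101
bid=- ask=100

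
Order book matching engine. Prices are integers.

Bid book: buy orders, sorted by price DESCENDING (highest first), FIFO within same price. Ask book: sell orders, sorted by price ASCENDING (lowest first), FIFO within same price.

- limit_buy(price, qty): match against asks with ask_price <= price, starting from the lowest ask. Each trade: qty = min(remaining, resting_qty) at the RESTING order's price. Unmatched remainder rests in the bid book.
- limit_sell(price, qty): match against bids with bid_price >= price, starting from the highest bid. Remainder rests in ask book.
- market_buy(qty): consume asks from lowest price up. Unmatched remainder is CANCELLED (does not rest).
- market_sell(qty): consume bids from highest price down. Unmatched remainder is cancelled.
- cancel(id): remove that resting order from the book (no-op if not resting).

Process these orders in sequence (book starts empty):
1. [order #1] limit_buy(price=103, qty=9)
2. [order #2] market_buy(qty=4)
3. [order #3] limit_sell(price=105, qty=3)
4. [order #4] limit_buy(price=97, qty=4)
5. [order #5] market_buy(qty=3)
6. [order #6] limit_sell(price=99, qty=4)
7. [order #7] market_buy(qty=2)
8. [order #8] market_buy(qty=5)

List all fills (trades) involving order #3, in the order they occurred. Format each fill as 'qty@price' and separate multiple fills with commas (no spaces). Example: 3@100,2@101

Answer: 3@105

Derivation:
After op 1 [order #1] limit_buy(price=103, qty=9): fills=none; bids=[#1:9@103] asks=[-]
After op 2 [order #2] market_buy(qty=4): fills=none; bids=[#1:9@103] asks=[-]
After op 3 [order #3] limit_sell(price=105, qty=3): fills=none; bids=[#1:9@103] asks=[#3:3@105]
After op 4 [order #4] limit_buy(price=97, qty=4): fills=none; bids=[#1:9@103 #4:4@97] asks=[#3:3@105]
After op 5 [order #5] market_buy(qty=3): fills=#5x#3:3@105; bids=[#1:9@103 #4:4@97] asks=[-]
After op 6 [order #6] limit_sell(price=99, qty=4): fills=#1x#6:4@103; bids=[#1:5@103 #4:4@97] asks=[-]
After op 7 [order #7] market_buy(qty=2): fills=none; bids=[#1:5@103 #4:4@97] asks=[-]
After op 8 [order #8] market_buy(qty=5): fills=none; bids=[#1:5@103 #4:4@97] asks=[-]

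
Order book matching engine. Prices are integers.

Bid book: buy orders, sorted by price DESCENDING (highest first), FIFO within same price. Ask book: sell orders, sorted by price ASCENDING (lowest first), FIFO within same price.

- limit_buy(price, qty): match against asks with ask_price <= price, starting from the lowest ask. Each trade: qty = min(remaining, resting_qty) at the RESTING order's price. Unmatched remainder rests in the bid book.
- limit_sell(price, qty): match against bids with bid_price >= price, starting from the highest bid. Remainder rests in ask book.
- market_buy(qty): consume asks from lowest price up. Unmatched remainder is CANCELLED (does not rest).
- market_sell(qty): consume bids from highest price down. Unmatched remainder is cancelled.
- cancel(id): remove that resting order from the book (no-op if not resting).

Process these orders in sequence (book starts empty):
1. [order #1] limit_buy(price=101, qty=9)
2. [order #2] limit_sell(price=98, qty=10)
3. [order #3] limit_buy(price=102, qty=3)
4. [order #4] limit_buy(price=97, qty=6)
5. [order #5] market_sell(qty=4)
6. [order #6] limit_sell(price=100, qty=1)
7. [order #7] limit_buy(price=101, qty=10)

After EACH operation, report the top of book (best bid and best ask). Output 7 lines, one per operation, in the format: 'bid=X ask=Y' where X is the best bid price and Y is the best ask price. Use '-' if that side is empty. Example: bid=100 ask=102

After op 1 [order #1] limit_buy(price=101, qty=9): fills=none; bids=[#1:9@101] asks=[-]
After op 2 [order #2] limit_sell(price=98, qty=10): fills=#1x#2:9@101; bids=[-] asks=[#2:1@98]
After op 3 [order #3] limit_buy(price=102, qty=3): fills=#3x#2:1@98; bids=[#3:2@102] asks=[-]
After op 4 [order #4] limit_buy(price=97, qty=6): fills=none; bids=[#3:2@102 #4:6@97] asks=[-]
After op 5 [order #5] market_sell(qty=4): fills=#3x#5:2@102 #4x#5:2@97; bids=[#4:4@97] asks=[-]
After op 6 [order #6] limit_sell(price=100, qty=1): fills=none; bids=[#4:4@97] asks=[#6:1@100]
After op 7 [order #7] limit_buy(price=101, qty=10): fills=#7x#6:1@100; bids=[#7:9@101 #4:4@97] asks=[-]

Answer: bid=101 ask=-
bid=- ask=98
bid=102 ask=-
bid=102 ask=-
bid=97 ask=-
bid=97 ask=100
bid=101 ask=-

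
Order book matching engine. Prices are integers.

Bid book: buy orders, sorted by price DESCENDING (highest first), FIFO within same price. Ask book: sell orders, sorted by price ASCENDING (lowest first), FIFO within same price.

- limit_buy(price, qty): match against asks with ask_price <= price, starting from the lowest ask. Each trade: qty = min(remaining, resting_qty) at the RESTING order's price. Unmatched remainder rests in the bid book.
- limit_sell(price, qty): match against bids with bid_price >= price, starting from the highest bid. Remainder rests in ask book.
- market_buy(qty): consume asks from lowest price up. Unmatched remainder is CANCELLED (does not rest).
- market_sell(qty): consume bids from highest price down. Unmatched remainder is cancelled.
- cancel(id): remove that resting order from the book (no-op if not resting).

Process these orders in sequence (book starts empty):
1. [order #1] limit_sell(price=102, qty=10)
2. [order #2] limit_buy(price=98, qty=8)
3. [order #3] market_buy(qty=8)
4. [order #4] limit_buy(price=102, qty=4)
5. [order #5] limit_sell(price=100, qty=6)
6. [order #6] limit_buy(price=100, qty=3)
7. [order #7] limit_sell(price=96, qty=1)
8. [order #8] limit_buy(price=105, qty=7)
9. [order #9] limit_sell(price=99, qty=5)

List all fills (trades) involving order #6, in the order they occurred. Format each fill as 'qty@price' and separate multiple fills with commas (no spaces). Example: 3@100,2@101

Answer: 3@100

Derivation:
After op 1 [order #1] limit_sell(price=102, qty=10): fills=none; bids=[-] asks=[#1:10@102]
After op 2 [order #2] limit_buy(price=98, qty=8): fills=none; bids=[#2:8@98] asks=[#1:10@102]
After op 3 [order #3] market_buy(qty=8): fills=#3x#1:8@102; bids=[#2:8@98] asks=[#1:2@102]
After op 4 [order #4] limit_buy(price=102, qty=4): fills=#4x#1:2@102; bids=[#4:2@102 #2:8@98] asks=[-]
After op 5 [order #5] limit_sell(price=100, qty=6): fills=#4x#5:2@102; bids=[#2:8@98] asks=[#5:4@100]
After op 6 [order #6] limit_buy(price=100, qty=3): fills=#6x#5:3@100; bids=[#2:8@98] asks=[#5:1@100]
After op 7 [order #7] limit_sell(price=96, qty=1): fills=#2x#7:1@98; bids=[#2:7@98] asks=[#5:1@100]
After op 8 [order #8] limit_buy(price=105, qty=7): fills=#8x#5:1@100; bids=[#8:6@105 #2:7@98] asks=[-]
After op 9 [order #9] limit_sell(price=99, qty=5): fills=#8x#9:5@105; bids=[#8:1@105 #2:7@98] asks=[-]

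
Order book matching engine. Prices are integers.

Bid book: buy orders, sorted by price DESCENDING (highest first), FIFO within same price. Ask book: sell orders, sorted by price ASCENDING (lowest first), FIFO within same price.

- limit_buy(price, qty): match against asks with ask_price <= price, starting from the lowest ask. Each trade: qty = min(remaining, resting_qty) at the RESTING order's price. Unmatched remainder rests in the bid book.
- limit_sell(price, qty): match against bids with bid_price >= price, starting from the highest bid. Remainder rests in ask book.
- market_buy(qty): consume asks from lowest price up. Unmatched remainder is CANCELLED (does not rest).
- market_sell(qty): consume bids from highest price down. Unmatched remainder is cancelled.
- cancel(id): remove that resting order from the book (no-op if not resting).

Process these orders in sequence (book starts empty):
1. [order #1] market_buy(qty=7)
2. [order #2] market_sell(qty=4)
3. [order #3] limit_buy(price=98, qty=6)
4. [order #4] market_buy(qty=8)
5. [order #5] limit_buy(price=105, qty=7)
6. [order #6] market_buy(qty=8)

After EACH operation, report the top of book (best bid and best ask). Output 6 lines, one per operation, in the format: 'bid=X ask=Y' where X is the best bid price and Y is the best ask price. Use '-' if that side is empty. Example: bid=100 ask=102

Answer: bid=- ask=-
bid=- ask=-
bid=98 ask=-
bid=98 ask=-
bid=105 ask=-
bid=105 ask=-

Derivation:
After op 1 [order #1] market_buy(qty=7): fills=none; bids=[-] asks=[-]
After op 2 [order #2] market_sell(qty=4): fills=none; bids=[-] asks=[-]
After op 3 [order #3] limit_buy(price=98, qty=6): fills=none; bids=[#3:6@98] asks=[-]
After op 4 [order #4] market_buy(qty=8): fills=none; bids=[#3:6@98] asks=[-]
After op 5 [order #5] limit_buy(price=105, qty=7): fills=none; bids=[#5:7@105 #3:6@98] asks=[-]
After op 6 [order #6] market_buy(qty=8): fills=none; bids=[#5:7@105 #3:6@98] asks=[-]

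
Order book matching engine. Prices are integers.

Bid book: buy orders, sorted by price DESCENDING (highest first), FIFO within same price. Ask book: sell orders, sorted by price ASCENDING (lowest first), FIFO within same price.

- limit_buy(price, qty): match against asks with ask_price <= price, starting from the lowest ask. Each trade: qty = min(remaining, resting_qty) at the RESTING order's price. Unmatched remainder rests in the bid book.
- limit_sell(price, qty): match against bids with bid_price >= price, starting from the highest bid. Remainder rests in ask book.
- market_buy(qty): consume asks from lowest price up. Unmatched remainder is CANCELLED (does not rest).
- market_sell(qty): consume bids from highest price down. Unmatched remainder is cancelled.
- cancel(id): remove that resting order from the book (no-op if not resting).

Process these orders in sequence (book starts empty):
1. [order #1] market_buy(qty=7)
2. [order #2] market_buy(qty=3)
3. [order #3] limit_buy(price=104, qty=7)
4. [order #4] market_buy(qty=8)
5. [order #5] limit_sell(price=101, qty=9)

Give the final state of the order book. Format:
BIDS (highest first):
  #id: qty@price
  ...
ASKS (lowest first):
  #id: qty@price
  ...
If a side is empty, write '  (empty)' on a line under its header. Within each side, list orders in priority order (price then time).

After op 1 [order #1] market_buy(qty=7): fills=none; bids=[-] asks=[-]
After op 2 [order #2] market_buy(qty=3): fills=none; bids=[-] asks=[-]
After op 3 [order #3] limit_buy(price=104, qty=7): fills=none; bids=[#3:7@104] asks=[-]
After op 4 [order #4] market_buy(qty=8): fills=none; bids=[#3:7@104] asks=[-]
After op 5 [order #5] limit_sell(price=101, qty=9): fills=#3x#5:7@104; bids=[-] asks=[#5:2@101]

Answer: BIDS (highest first):
  (empty)
ASKS (lowest first):
  #5: 2@101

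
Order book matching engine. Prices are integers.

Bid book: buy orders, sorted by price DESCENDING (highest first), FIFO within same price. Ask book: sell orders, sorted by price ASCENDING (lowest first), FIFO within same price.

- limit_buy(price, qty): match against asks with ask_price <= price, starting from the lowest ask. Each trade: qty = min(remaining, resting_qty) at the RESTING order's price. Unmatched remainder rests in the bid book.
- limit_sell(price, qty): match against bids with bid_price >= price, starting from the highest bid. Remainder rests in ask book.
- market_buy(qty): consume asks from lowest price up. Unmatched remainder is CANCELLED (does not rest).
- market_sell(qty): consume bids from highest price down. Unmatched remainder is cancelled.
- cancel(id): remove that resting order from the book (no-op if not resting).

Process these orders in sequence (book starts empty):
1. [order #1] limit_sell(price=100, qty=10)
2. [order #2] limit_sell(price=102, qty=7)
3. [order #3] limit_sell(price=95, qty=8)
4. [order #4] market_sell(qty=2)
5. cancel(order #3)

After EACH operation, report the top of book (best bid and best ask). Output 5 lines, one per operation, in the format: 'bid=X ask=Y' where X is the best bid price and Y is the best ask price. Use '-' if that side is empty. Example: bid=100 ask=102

Answer: bid=- ask=100
bid=- ask=100
bid=- ask=95
bid=- ask=95
bid=- ask=100

Derivation:
After op 1 [order #1] limit_sell(price=100, qty=10): fills=none; bids=[-] asks=[#1:10@100]
After op 2 [order #2] limit_sell(price=102, qty=7): fills=none; bids=[-] asks=[#1:10@100 #2:7@102]
After op 3 [order #3] limit_sell(price=95, qty=8): fills=none; bids=[-] asks=[#3:8@95 #1:10@100 #2:7@102]
After op 4 [order #4] market_sell(qty=2): fills=none; bids=[-] asks=[#3:8@95 #1:10@100 #2:7@102]
After op 5 cancel(order #3): fills=none; bids=[-] asks=[#1:10@100 #2:7@102]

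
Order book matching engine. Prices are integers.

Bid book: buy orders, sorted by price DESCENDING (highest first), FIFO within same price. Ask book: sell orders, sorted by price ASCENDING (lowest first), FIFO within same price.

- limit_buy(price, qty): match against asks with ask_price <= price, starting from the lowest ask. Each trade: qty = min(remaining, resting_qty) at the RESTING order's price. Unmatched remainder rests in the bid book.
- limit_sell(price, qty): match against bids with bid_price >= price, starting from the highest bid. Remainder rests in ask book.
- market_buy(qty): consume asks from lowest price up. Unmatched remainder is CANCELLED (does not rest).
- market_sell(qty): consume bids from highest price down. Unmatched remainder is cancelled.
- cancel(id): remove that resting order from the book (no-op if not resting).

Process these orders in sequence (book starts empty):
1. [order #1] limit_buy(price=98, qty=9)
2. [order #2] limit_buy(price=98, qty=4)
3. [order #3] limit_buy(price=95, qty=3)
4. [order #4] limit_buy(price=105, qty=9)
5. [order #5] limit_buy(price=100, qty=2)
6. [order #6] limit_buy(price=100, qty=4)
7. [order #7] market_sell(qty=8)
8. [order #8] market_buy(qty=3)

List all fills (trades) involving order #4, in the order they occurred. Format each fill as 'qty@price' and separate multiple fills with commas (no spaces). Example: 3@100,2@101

Answer: 8@105

Derivation:
After op 1 [order #1] limit_buy(price=98, qty=9): fills=none; bids=[#1:9@98] asks=[-]
After op 2 [order #2] limit_buy(price=98, qty=4): fills=none; bids=[#1:9@98 #2:4@98] asks=[-]
After op 3 [order #3] limit_buy(price=95, qty=3): fills=none; bids=[#1:9@98 #2:4@98 #3:3@95] asks=[-]
After op 4 [order #4] limit_buy(price=105, qty=9): fills=none; bids=[#4:9@105 #1:9@98 #2:4@98 #3:3@95] asks=[-]
After op 5 [order #5] limit_buy(price=100, qty=2): fills=none; bids=[#4:9@105 #5:2@100 #1:9@98 #2:4@98 #3:3@95] asks=[-]
After op 6 [order #6] limit_buy(price=100, qty=4): fills=none; bids=[#4:9@105 #5:2@100 #6:4@100 #1:9@98 #2:4@98 #3:3@95] asks=[-]
After op 7 [order #7] market_sell(qty=8): fills=#4x#7:8@105; bids=[#4:1@105 #5:2@100 #6:4@100 #1:9@98 #2:4@98 #3:3@95] asks=[-]
After op 8 [order #8] market_buy(qty=3): fills=none; bids=[#4:1@105 #5:2@100 #6:4@100 #1:9@98 #2:4@98 #3:3@95] asks=[-]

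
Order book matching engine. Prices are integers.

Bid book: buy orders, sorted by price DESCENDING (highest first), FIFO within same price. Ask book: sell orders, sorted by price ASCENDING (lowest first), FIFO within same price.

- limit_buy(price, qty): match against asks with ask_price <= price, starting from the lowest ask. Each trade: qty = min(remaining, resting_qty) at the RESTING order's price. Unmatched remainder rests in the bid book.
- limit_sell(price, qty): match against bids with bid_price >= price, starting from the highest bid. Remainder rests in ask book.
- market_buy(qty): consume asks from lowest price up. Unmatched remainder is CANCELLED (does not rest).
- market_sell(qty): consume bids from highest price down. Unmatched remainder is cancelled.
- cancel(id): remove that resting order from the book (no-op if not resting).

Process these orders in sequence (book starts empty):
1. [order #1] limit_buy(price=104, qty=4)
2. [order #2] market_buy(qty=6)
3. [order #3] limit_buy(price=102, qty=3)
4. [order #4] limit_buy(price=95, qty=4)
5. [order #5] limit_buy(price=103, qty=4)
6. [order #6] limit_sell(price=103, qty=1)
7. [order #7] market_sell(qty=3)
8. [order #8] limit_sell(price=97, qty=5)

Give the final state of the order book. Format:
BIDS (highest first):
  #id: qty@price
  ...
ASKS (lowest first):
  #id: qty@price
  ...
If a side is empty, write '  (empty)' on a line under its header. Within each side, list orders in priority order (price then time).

Answer: BIDS (highest first):
  #3: 2@102
  #4: 4@95
ASKS (lowest first):
  (empty)

Derivation:
After op 1 [order #1] limit_buy(price=104, qty=4): fills=none; bids=[#1:4@104] asks=[-]
After op 2 [order #2] market_buy(qty=6): fills=none; bids=[#1:4@104] asks=[-]
After op 3 [order #3] limit_buy(price=102, qty=3): fills=none; bids=[#1:4@104 #3:3@102] asks=[-]
After op 4 [order #4] limit_buy(price=95, qty=4): fills=none; bids=[#1:4@104 #3:3@102 #4:4@95] asks=[-]
After op 5 [order #5] limit_buy(price=103, qty=4): fills=none; bids=[#1:4@104 #5:4@103 #3:3@102 #4:4@95] asks=[-]
After op 6 [order #6] limit_sell(price=103, qty=1): fills=#1x#6:1@104; bids=[#1:3@104 #5:4@103 #3:3@102 #4:4@95] asks=[-]
After op 7 [order #7] market_sell(qty=3): fills=#1x#7:3@104; bids=[#5:4@103 #3:3@102 #4:4@95] asks=[-]
After op 8 [order #8] limit_sell(price=97, qty=5): fills=#5x#8:4@103 #3x#8:1@102; bids=[#3:2@102 #4:4@95] asks=[-]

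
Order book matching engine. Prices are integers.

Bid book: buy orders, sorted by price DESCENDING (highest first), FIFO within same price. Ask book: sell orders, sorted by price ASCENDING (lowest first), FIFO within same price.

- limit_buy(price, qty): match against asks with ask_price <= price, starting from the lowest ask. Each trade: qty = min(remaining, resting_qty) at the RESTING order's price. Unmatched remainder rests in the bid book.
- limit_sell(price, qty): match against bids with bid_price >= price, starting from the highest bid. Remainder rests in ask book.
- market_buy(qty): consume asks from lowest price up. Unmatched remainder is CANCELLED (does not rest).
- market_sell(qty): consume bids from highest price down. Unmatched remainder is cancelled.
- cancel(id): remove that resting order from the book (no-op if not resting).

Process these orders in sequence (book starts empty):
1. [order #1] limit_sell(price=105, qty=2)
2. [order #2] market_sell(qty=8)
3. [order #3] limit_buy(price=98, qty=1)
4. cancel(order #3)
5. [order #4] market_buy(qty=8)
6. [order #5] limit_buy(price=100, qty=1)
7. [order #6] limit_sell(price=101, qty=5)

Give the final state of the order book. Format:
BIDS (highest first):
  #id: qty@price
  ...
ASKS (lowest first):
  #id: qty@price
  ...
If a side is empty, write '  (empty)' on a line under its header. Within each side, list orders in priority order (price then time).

Answer: BIDS (highest first):
  #5: 1@100
ASKS (lowest first):
  #6: 5@101

Derivation:
After op 1 [order #1] limit_sell(price=105, qty=2): fills=none; bids=[-] asks=[#1:2@105]
After op 2 [order #2] market_sell(qty=8): fills=none; bids=[-] asks=[#1:2@105]
After op 3 [order #3] limit_buy(price=98, qty=1): fills=none; bids=[#3:1@98] asks=[#1:2@105]
After op 4 cancel(order #3): fills=none; bids=[-] asks=[#1:2@105]
After op 5 [order #4] market_buy(qty=8): fills=#4x#1:2@105; bids=[-] asks=[-]
After op 6 [order #5] limit_buy(price=100, qty=1): fills=none; bids=[#5:1@100] asks=[-]
After op 7 [order #6] limit_sell(price=101, qty=5): fills=none; bids=[#5:1@100] asks=[#6:5@101]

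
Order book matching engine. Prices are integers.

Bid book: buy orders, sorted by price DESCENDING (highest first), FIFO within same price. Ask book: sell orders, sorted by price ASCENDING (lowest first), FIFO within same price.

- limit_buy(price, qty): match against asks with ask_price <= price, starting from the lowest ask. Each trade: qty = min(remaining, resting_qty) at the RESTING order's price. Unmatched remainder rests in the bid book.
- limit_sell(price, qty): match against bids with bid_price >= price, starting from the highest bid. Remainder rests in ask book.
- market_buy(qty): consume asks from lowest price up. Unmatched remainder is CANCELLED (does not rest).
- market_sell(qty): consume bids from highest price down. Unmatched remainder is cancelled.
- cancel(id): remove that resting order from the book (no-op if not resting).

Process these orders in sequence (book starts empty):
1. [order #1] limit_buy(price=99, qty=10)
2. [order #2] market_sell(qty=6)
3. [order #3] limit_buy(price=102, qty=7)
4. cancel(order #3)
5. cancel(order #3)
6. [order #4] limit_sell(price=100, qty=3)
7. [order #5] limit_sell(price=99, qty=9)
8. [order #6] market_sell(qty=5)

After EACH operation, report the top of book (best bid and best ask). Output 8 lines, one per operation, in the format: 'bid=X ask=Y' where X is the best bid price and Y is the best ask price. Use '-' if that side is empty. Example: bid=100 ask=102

Answer: bid=99 ask=-
bid=99 ask=-
bid=102 ask=-
bid=99 ask=-
bid=99 ask=-
bid=99 ask=100
bid=- ask=99
bid=- ask=99

Derivation:
After op 1 [order #1] limit_buy(price=99, qty=10): fills=none; bids=[#1:10@99] asks=[-]
After op 2 [order #2] market_sell(qty=6): fills=#1x#2:6@99; bids=[#1:4@99] asks=[-]
After op 3 [order #3] limit_buy(price=102, qty=7): fills=none; bids=[#3:7@102 #1:4@99] asks=[-]
After op 4 cancel(order #3): fills=none; bids=[#1:4@99] asks=[-]
After op 5 cancel(order #3): fills=none; bids=[#1:4@99] asks=[-]
After op 6 [order #4] limit_sell(price=100, qty=3): fills=none; bids=[#1:4@99] asks=[#4:3@100]
After op 7 [order #5] limit_sell(price=99, qty=9): fills=#1x#5:4@99; bids=[-] asks=[#5:5@99 #4:3@100]
After op 8 [order #6] market_sell(qty=5): fills=none; bids=[-] asks=[#5:5@99 #4:3@100]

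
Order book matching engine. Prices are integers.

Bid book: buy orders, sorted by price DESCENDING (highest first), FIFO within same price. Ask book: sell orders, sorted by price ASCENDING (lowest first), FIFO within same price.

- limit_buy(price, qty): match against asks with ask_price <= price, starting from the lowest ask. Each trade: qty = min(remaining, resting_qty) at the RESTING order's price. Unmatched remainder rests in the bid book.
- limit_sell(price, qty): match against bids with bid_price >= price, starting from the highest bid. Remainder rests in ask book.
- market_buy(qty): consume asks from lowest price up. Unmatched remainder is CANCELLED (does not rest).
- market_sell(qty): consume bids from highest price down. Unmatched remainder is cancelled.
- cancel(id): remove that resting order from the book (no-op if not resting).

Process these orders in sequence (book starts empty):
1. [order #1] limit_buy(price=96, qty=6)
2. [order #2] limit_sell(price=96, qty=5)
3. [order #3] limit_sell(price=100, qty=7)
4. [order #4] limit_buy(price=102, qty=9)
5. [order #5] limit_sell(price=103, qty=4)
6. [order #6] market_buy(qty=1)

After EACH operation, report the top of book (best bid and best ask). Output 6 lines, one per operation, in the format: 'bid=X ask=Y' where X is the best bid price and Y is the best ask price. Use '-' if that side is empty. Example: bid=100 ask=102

Answer: bid=96 ask=-
bid=96 ask=-
bid=96 ask=100
bid=102 ask=-
bid=102 ask=103
bid=102 ask=103

Derivation:
After op 1 [order #1] limit_buy(price=96, qty=6): fills=none; bids=[#1:6@96] asks=[-]
After op 2 [order #2] limit_sell(price=96, qty=5): fills=#1x#2:5@96; bids=[#1:1@96] asks=[-]
After op 3 [order #3] limit_sell(price=100, qty=7): fills=none; bids=[#1:1@96] asks=[#3:7@100]
After op 4 [order #4] limit_buy(price=102, qty=9): fills=#4x#3:7@100; bids=[#4:2@102 #1:1@96] asks=[-]
After op 5 [order #5] limit_sell(price=103, qty=4): fills=none; bids=[#4:2@102 #1:1@96] asks=[#5:4@103]
After op 6 [order #6] market_buy(qty=1): fills=#6x#5:1@103; bids=[#4:2@102 #1:1@96] asks=[#5:3@103]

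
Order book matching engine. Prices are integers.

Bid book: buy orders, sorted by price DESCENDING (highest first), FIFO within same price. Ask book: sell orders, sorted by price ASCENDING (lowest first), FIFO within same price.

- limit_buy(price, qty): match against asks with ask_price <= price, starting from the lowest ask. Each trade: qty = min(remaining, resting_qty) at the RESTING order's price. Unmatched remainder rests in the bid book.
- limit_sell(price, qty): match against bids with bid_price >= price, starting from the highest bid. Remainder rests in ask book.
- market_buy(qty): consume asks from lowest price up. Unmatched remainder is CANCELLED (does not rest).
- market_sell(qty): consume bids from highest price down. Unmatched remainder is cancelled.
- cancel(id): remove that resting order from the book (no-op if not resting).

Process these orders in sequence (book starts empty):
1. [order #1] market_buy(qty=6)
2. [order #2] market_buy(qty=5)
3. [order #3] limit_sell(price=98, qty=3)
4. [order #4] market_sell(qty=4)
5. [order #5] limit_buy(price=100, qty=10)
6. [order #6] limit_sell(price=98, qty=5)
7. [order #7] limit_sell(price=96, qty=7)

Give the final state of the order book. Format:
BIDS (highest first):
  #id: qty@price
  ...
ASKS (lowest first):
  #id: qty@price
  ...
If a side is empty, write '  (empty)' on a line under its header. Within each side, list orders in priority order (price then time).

Answer: BIDS (highest first):
  (empty)
ASKS (lowest first):
  #7: 5@96

Derivation:
After op 1 [order #1] market_buy(qty=6): fills=none; bids=[-] asks=[-]
After op 2 [order #2] market_buy(qty=5): fills=none; bids=[-] asks=[-]
After op 3 [order #3] limit_sell(price=98, qty=3): fills=none; bids=[-] asks=[#3:3@98]
After op 4 [order #4] market_sell(qty=4): fills=none; bids=[-] asks=[#3:3@98]
After op 5 [order #5] limit_buy(price=100, qty=10): fills=#5x#3:3@98; bids=[#5:7@100] asks=[-]
After op 6 [order #6] limit_sell(price=98, qty=5): fills=#5x#6:5@100; bids=[#5:2@100] asks=[-]
After op 7 [order #7] limit_sell(price=96, qty=7): fills=#5x#7:2@100; bids=[-] asks=[#7:5@96]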